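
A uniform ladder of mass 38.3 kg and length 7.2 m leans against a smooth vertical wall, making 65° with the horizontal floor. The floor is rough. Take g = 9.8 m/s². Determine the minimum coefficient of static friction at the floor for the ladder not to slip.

ΣF_y = 0: N_floor = 38.3×9.8 = 375.34 N.
Torques about the foot: N_wall · 7.2 sin 65° = 38.3×9.8×3.6 cos 65° → N_wall = 87.512 N.
ΣF_x = 0: f_floor = N_wall = 87.512 N.
μ_min = f_floor / N_floor = 87.512 / 375.34 = 0.2332.

μ_min ≈ 0.233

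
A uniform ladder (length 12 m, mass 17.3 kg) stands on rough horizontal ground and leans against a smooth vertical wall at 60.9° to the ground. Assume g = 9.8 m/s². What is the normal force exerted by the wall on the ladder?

N_wall ≈ 47.2 N

Torques about the foot: N_wall · 12 sin 60.9° = 17.3×9.8×6 cos 60.9° → N_wall = 47.182 N.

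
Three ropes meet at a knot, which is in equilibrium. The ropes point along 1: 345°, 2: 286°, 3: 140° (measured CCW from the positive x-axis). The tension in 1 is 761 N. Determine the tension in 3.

T_3 ≈ 1170 N

Resolve: ΣF_x = 761 cos 345° + T_2 cos 286° + T_3 cos 140° = 0.
        ΣF_y = 761 sin 345° + T_2 sin 286° + T_3 sin 140° = 0.
The known terms sum to (735.1, -197) N, so 0.2756 T_2 − 0.7660 T_3 = -735.1 and -0.9613 T_2 + 0.6428 T_3 = 197.
Solving simultaneously: T_2 = 575.1 N, T_3 = 1167 N.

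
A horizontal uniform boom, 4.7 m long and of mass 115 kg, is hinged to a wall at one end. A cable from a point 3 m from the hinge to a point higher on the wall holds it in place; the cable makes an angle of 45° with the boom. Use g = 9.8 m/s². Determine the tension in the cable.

T ≈ 1250 N

Take torques about the hinge: T sin 45° · 3 = 115×9.8×2.35 = 2648.5 N·m.
So T = 2648.5 / (0.7071 × 3) = 1248.5 N.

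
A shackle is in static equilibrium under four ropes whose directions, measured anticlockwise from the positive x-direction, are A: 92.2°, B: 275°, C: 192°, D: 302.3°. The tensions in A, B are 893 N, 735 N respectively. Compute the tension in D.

Resolve: ΣF_x = 893 cos 92.2° + 735 cos 275° + T_C cos 192° + T_D cos 302.3° = 0.
        ΣF_y = 893 sin 92.2° + 735 sin 275° + T_C sin 192° + T_D sin 302.3° = 0.
The known terms sum to (29.78, 160.1) N, so -0.9781 T_C + 0.5344 T_D = -29.78 and -0.2079 T_C − 0.8453 T_D = -160.1.
Solving simultaneously: T_C = 118.1 N, T_D = 160.4 N.

T_D ≈ 160 N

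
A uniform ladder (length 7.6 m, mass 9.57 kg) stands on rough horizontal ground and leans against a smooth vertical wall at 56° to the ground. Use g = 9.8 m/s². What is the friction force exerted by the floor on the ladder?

Torques about the foot: N_wall · 7.6 sin 56° = 9.57×9.8×3.8 cos 56° → N_wall = 31.63 N.
ΣF_x = 0: f_floor = N_wall = 31.63 N.

f ≈ 31.6 N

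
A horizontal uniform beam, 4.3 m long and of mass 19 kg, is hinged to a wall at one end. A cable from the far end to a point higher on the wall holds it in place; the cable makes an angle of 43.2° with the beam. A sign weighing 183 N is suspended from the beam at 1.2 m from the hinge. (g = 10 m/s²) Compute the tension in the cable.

Take torques about the hinge: T sin 43.2° · 4.3 = 19×10×2.15 + 183×1.2 = 628.1 N·m.
So T = 628.1 / (0.6845 × 4.3) = 213.38 N.

T ≈ 213 N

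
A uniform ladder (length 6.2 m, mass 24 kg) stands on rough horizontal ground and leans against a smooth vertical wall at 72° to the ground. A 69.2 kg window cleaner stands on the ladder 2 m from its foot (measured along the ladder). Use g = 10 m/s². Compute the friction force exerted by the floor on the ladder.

f ≈ 112 N

Torques about the foot: N_wall · 6.2 sin 72° = 24×10×3.1 cos 72° + 69.2×10×2 cos 72° → N_wall = 111.52 N.
ΣF_x = 0: f_floor = N_wall = 111.52 N.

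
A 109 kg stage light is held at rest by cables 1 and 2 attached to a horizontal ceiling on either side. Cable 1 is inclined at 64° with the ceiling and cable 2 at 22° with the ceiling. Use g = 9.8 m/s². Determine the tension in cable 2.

Weight W = 109 × 9.8 = 1068 N acts straight down.
Horizontal: T_1 cos 64° = T_2 cos 22°  →  T_1 = 2.115 T_2.
Vertical: T_1 sin 64° + T_2 sin 22° = 1068.
Substituting the horizontal relation into the vertical equation gives 2.276 T_2 = 1068, so T_2 = 469.4 N.

T_2 ≈ 469 N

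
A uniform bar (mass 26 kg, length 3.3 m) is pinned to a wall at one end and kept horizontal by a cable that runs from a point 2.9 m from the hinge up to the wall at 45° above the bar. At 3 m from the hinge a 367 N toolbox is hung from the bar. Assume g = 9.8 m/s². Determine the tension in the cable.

T ≈ 742 N

Take torques about the hinge: T sin 45° · 2.9 = 26×9.8×1.65 + 367×3 = 1521.4 N·m.
So T = 1521.4 / (0.7071 × 2.9) = 741.94 N.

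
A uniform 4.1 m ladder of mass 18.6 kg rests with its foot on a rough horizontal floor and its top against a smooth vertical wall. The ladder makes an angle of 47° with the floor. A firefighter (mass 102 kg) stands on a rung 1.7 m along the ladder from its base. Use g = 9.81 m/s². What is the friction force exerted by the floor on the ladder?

f ≈ 472 N

Torques about the foot: N_wall · 4.1 sin 47° = 18.6×9.81×2.05 cos 47° + 102×9.81×1.7 cos 47° → N_wall = 471.97 N.
ΣF_x = 0: f_floor = N_wall = 471.97 N.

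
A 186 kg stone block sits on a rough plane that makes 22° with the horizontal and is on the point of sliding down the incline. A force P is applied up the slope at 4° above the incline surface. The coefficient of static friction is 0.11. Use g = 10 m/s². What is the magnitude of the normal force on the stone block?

N ≈ 1690 N

On the verge of sliding down the incline, friction equals μN and acts up the slope.
Perpendicular: N + P sin 4° = W cos 22° = 1725 N.
Along incline: P cos 4° + μN = W sin 22° with W sin 22° = 696.8 N.
Solving the pair for P and N: P = 512.2 N, N = 1689 N (and f = μN = 185.8 N).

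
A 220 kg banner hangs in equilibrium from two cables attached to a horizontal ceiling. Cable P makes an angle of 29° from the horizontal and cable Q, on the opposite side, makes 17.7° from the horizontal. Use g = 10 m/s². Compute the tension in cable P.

Weight W = 220 × 10 = 2200 N acts straight down.
Horizontal: T_P cos 29° = T_Q cos 17.7°  →  T_Q = 0.9181 T_P.
Vertical: T_P sin 29° + T_Q sin 17.7° = 2200.
Substituting the horizontal relation into the vertical equation gives 0.7639 T_P = 2200, so T_P = 2880 N.

T_P ≈ 2880 N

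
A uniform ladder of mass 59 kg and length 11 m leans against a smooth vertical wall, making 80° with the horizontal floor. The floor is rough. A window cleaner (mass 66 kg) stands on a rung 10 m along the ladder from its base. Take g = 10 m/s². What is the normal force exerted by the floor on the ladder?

N_floor ≈ 1250 N

ΣF_y = 0: N_floor = 59×10 + 66×10 = 1250 N.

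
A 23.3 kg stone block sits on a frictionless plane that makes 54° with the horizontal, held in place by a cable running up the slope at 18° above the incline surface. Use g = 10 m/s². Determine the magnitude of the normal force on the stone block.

N ≈ 75.7 N

Take axes along and perpendicular to the incline. Weight components: W sin 54° = 188.5 N down-slope, W cos 54° = 137 N into the surface.
Along incline: T cos 18° = W sin 54° → T = 198.2 N.
Perpendicular: N = W cos 54° − T sin 18° = 75.71 N.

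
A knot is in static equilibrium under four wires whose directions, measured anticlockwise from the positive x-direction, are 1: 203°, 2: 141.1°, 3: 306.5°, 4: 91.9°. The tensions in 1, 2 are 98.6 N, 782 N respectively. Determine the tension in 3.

Resolve: ΣF_x = 98.6 cos 203° + 782 cos 141.1° + T_3 cos 306.5° + T_4 cos 91.9° = 0.
        ΣF_y = 98.6 sin 203° + 782 sin 141.1° + T_3 sin 306.5° + T_4 sin 91.9° = 0.
The known terms sum to (-699.3, 452.5) N, so 0.5948 T_3 − 0.0332 T_4 = 699.3 and -0.8039 T_3 + 0.9995 T_4 = -452.5.
Solving simultaneously: T_3 = 1204 N, T_4 = 516 N.

T_3 ≈ 1200 N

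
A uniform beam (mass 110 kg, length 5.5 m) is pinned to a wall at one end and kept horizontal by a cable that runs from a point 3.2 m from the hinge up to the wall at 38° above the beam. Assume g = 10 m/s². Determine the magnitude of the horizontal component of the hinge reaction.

Take torques about the hinge: T sin 38° · 3.2 = 110×10×2.75 = 3025 N·m.
So T = 3025 / (0.6157 × 3.2) = 1535.4 N.
ΣF_x = 0: H_x = T cos 38° = 1209.9 N.

H_x ≈ 1210 N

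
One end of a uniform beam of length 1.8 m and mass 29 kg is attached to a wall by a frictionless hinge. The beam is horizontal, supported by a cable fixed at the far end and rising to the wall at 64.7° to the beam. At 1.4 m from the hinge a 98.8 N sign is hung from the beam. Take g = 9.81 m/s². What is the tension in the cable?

T ≈ 242 N

Take torques about the hinge: T sin 64.7° · 1.8 = 29×9.81×0.9 + 98.8×1.4 = 394.36 N·m.
So T = 394.36 / (0.9041 × 1.8) = 242.33 N.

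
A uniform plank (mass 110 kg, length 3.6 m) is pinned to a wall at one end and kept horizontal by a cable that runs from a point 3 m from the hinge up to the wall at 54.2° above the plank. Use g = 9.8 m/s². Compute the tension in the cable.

Take torques about the hinge: T sin 54.2° · 3 = 110×9.8×1.8 = 1940.4 N·m.
So T = 1940.4 / (0.8111 × 3) = 797.47 N.

T ≈ 797 N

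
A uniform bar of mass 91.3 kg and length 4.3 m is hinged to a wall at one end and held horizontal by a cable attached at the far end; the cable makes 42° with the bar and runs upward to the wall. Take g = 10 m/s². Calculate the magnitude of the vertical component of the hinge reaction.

Take torques about the hinge: T sin 42° · 4.3 = 91.3×10×2.15 = 1962.9 N·m.
So T = 1962.9 / (0.6691 × 4.3) = 682.23 N.
ΣF_y = 0: H_y = (91.3×10) − T sin 42° = 913 − 456.5 = 456.5 N.

|H_y| ≈ 457 N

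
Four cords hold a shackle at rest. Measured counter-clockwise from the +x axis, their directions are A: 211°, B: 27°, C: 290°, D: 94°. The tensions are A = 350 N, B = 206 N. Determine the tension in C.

Resolve: ΣF_x = 350 cos 211° + 206 cos 27° + T_C cos 290° + T_D cos 94° = 0.
        ΣF_y = 350 sin 211° + 206 sin 27° + T_C sin 290° + T_D sin 94° = 0.
The known terms sum to (-116.5, -86.74) N, so 0.3420 T_C − 0.0698 T_D = 116.5 and -0.9397 T_C + 0.9976 T_D = 86.74.
Solving simultaneously: T_C = 443.4 N, T_D = 504.7 N.

T_C ≈ 443 N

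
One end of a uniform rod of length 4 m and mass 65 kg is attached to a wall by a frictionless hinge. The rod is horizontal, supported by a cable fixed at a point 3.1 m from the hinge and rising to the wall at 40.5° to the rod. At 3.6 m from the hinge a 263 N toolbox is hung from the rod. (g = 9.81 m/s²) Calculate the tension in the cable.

T ≈ 1100 N

Take torques about the hinge: T sin 40.5° · 3.1 = 65×9.81×2 + 263×3.6 = 2222.1 N·m.
So T = 2222.1 / (0.6494 × 3.1) = 1103.7 N.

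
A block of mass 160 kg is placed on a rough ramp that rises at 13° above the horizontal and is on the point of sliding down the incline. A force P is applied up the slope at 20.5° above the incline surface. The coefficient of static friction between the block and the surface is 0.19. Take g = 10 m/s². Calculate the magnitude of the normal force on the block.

On the verge of sliding down the incline, friction equals μN and acts up the slope.
Perpendicular: N + P sin 20.5° = W cos 13° = 1559 N.
Along incline: P cos 20.5° + μN = W sin 13° with W sin 13° = 359.9 N.
Solving the pair for P and N: P = 73.22 N, N = 1533 N (and f = μN = 291.3 N).

N ≈ 1530 N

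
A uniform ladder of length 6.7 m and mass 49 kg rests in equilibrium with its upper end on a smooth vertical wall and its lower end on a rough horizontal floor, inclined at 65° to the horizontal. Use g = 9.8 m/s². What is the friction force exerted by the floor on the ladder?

Torques about the foot: N_wall · 6.7 sin 65° = 49×9.8×3.35 cos 65° → N_wall = 111.96 N.
ΣF_x = 0: f_floor = N_wall = 111.96 N.

f ≈ 112 N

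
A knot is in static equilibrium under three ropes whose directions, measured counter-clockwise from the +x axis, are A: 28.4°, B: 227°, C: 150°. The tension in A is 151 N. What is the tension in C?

Resolve: ΣF_x = 151 cos 28.4° + T_B cos 227° + T_C cos 150° = 0.
        ΣF_y = 151 sin 28.4° + T_B sin 227° + T_C sin 150° = 0.
The known terms sum to (132.8, 71.82) N, so -0.6820 T_B − 0.8660 T_C = -132.8 and -0.7314 T_B + 0.5000 T_C = -71.82.
Solving simultaneously: T_B = 132 N, T_C = 49.43 N.

T_C ≈ 49.4 N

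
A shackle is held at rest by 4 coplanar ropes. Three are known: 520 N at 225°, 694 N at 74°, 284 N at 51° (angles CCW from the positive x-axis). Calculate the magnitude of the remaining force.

Sum the known components: ΣF_x = 2.324 N, ΣF_y = 520.1 N.
For equilibrium the remaining force must supply (−ΣF_x, −ΣF_y) = (-2.324, -520.1) N.
Magnitude = √((-2.324)² + (-520.1)²) = 520.1 N; direction = atan2(-520.1, -2.324) = 269.7°.

F ≈ 520 N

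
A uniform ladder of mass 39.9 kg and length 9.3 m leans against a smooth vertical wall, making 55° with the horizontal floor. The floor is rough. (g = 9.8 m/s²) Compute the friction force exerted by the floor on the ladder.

Torques about the foot: N_wall · 9.3 sin 55° = 39.9×9.8×4.65 cos 55° → N_wall = 136.9 N.
ΣF_x = 0: f_floor = N_wall = 136.9 N.

f ≈ 137 N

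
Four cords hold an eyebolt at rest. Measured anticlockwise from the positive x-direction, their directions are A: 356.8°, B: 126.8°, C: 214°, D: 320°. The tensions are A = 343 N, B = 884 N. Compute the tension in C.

T_C ≈ 424 N

Resolve: ΣF_x = 343 cos 356.8° + 884 cos 126.8° + T_C cos 214° + T_D cos 320° = 0.
        ΣF_y = 343 sin 356.8° + 884 sin 126.8° + T_C sin 214° + T_D sin 320° = 0.
The known terms sum to (-187.1, 688.7) N, so -0.8290 T_C + 0.7660 T_D = 187.1 and -0.5592 T_C − 0.6428 T_D = -688.7.
Solving simultaneously: T_C = 423.7 N, T_D = 702.8 N.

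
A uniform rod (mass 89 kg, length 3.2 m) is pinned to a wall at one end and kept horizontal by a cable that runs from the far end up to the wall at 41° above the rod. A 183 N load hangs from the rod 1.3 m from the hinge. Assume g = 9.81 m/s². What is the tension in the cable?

T ≈ 779 N

Take torques about the hinge: T sin 41° · 3.2 = 89×9.81×1.6 + 183×1.3 = 1634.8 N·m.
So T = 1634.8 / (0.6561 × 3.2) = 778.72 N.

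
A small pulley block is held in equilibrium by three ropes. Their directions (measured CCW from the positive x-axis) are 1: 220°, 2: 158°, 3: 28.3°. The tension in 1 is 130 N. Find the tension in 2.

Resolve: ΣF_x = 130 cos 220° + T_2 cos 158° + T_3 cos 28.3° = 0.
        ΣF_y = 130 sin 220° + T_2 sin 158° + T_3 sin 28.3° = 0.
The known terms sum to (-99.59, -83.56) N, so -0.9272 T_2 + 0.8805 T_3 = 99.59 and 0.3746 T_2 + 0.4741 T_3 = 83.56.
Solving simultaneously: T_2 = 34.26 N, T_3 = 149.2 N.

T_2 ≈ 34.3 N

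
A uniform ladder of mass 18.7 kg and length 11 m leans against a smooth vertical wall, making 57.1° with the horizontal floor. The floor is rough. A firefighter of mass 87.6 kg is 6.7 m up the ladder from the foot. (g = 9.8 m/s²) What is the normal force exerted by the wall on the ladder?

N_wall ≈ 398 N

Torques about the foot: N_wall · 11 sin 57.1° = 18.7×9.8×5.5 cos 57.1° + 87.6×9.8×6.7 cos 57.1° → N_wall = 397.55 N.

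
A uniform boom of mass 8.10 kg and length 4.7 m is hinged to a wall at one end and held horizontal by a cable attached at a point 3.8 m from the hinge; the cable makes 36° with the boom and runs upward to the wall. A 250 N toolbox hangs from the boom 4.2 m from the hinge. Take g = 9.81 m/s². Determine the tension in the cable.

T ≈ 554 N

Take torques about the hinge: T sin 36° · 3.8 = 8.10×9.81×2.35 + 250×4.2 = 1236.7 N·m.
So T = 1236.7 / (0.5878 × 3.8) = 553.7 N.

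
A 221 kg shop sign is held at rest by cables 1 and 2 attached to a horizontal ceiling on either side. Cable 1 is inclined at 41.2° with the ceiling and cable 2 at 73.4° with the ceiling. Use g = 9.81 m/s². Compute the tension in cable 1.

T_1 ≈ 681 N

Weight W = 221 × 9.81 = 2168 N acts straight down.
Horizontal: T_1 cos 41.2° = T_2 cos 73.4°  →  T_2 = 2.634 T_1.
Vertical: T_1 sin 41.2° + T_2 sin 73.4° = 2168.
Substituting the horizontal relation into the vertical equation gives 3.183 T_1 = 2168, so T_1 = 681.2 N.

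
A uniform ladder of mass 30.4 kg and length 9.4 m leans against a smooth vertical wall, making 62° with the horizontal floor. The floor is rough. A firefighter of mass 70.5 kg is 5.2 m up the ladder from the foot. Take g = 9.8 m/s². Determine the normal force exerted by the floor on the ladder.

ΣF_y = 0: N_floor = 30.4×9.8 + 70.5×9.8 = 988.82 N.

N_floor ≈ 989 N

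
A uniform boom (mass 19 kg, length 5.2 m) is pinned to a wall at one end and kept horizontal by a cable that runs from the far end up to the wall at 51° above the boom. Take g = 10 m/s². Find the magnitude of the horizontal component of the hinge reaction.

H_x ≈ 76.9 N

Take torques about the hinge: T sin 51° · 5.2 = 19×10×2.6 = 494 N·m.
So T = 494 / (0.7771 × 5.2) = 122.24 N.
ΣF_x = 0: H_x = T cos 51° = 76.929 N.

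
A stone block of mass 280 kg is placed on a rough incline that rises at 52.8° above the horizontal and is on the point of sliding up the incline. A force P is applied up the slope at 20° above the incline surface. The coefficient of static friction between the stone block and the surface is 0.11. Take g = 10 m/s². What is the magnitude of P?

P ≈ 2470 N

On the verge of sliding up the incline, friction equals μN and acts down the slope.
Perpendicular: N + P sin 20° = W cos 52.8° = 1693 N.
Along incline: P cos 20° = W sin 52.8° + μN  with W sin 52.8° = 2230 N.
Solving the pair for P and N: P = 2473 N, N = 847.2 N (and f = μN = 93.19 N).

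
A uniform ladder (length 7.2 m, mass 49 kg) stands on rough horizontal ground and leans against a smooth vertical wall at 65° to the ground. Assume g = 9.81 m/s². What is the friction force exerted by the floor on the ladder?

f ≈ 112 N

Torques about the foot: N_wall · 7.2 sin 65° = 49×9.81×3.6 cos 65° → N_wall = 112.07 N.
ΣF_x = 0: f_floor = N_wall = 112.07 N.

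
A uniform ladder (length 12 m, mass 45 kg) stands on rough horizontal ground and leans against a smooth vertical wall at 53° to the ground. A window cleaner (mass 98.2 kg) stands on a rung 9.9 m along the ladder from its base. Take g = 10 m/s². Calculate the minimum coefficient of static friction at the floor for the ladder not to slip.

μ_min ≈ 0.545

ΣF_y = 0: N_floor = 45×10 + 98.2×10 = 1432 N.
Torques about the foot: N_wall · 12 sin 53° = 45×10×6 cos 53° + 98.2×10×9.9 cos 53° → N_wall = 780.04 N.
ΣF_x = 0: f_floor = N_wall = 780.04 N.
μ_min = f_floor / N_floor = 780.04 / 1432 = 0.5447.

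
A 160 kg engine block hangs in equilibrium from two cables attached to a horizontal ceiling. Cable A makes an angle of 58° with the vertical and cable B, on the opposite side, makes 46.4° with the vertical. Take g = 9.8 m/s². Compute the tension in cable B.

Angles from the horizontal: cable A is 90° − 58° = 32°, cable B is 90° − 46.4° = 43.6°.
Weight W = 160 × 9.8 = 1568 N acts straight down.
Horizontal: T_A cos 32° = T_B cos 43.6°  →  T_A = 0.8539 T_B.
Vertical: T_A sin 32° + T_B sin 43.6° = 1568.
Substituting the horizontal relation into the vertical equation gives 1.142 T_B = 1568, so T_B = 1373 N.

T_B ≈ 1370 N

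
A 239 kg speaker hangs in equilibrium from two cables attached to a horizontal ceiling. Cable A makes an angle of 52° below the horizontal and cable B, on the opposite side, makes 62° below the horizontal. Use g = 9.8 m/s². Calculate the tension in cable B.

T_B ≈ 1580 N

Weight W = 239 × 9.8 = 2342 N acts straight down.
Horizontal: T_A cos 52° = T_B cos 62°  →  T_A = 0.7625 T_B.
Vertical: T_A sin 52° + T_B sin 62° = 2342.
Substituting the horizontal relation into the vertical equation gives 1.484 T_B = 2342, so T_B = 1578 N.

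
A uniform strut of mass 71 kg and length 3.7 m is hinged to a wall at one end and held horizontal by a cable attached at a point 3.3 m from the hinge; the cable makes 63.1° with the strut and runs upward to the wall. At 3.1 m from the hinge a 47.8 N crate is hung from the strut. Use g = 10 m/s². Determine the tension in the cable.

Take torques about the hinge: T sin 63.1° · 3.3 = 71×10×1.85 + 47.8×3.1 = 1461.7 N·m.
So T = 1461.7 / (0.8918 × 3.3) = 496.67 N.

T ≈ 497 N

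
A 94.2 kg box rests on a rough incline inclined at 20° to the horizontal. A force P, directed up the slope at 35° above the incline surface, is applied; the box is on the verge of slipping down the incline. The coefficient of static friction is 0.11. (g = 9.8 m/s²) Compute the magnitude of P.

P ≈ 291 N

On the verge of sliding down the incline, friction equals μN and acts up the slope.
Perpendicular: N + P sin 35° = W cos 20° = 867.5 N.
Along incline: P cos 35° + μN = W sin 20° with W sin 20° = 315.7 N.
Solving the pair for P and N: P = 291.4 N, N = 700.3 N (and f = μN = 77.04 N).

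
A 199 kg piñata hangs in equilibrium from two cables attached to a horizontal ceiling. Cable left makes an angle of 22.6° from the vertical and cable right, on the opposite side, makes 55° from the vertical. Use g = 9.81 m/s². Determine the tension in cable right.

Angles from the horizontal: cable left is 90° − 22.6° = 67.4°, cable right is 90° − 55° = 35°.
Weight W = 199 × 9.81 = 1952 N acts straight down.
Horizontal: T_left cos 67.4° = T_right cos 35°  →  T_left = 2.132 T_right.
Vertical: T_left sin 67.4° + T_right sin 35° = 1952.
Substituting the horizontal relation into the vertical equation gives 2.541 T_right = 1952, so T_right = 768.1 N.

T_right ≈ 768 N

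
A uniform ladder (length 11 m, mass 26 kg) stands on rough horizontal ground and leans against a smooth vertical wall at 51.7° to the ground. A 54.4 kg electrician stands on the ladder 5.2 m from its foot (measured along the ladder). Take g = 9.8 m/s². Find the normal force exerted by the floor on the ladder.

ΣF_y = 0: N_floor = 26×9.8 + 54.4×9.8 = 787.92 N.

N_floor ≈ 788 N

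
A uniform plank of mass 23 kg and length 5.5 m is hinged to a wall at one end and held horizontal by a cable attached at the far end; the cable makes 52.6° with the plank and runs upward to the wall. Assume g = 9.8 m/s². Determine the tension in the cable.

T ≈ 142 N

Take torques about the hinge: T sin 52.6° · 5.5 = 23×9.8×2.75 = 619.85 N·m.
So T = 619.85 / (0.7944 × 5.5) = 141.87 N.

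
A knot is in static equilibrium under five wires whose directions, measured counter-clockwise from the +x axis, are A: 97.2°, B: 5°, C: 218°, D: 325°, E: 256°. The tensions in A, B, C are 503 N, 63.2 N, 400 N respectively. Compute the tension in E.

T_E ≈ 32.9 N

Resolve: ΣF_x = 503 cos 97.2° + 63.2 cos 5° + 400 cos 218° + T_D cos 325° + T_E cos 256° = 0.
        ΣF_y = 503 sin 97.2° + 63.2 sin 5° + 400 sin 218° + T_D sin 325° + T_E sin 256° = 0.
The known terms sum to (-315.3, 258.3) N, so 0.8192 T_D − 0.2419 T_E = 315.3 and -0.5736 T_D − 0.9703 T_E = -258.3.
Solving simultaneously: T_D = 394.6 N, T_E = 32.91 N.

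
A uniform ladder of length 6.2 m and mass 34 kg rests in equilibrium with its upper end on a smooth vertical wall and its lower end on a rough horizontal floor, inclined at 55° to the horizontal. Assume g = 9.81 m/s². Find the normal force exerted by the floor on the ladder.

N_floor ≈ 334 N

ΣF_y = 0: N_floor = 34×9.81 = 333.54 N.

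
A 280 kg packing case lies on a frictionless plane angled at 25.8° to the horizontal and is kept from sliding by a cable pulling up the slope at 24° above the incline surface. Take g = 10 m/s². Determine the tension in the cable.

Take axes along and perpendicular to the incline. Weight components: W sin 25.8° = 1219 N down-slope, W cos 25.8° = 2521 N into the surface.
Along incline: T cos 24° = W sin 25.8° → T = 1334 N.
Perpendicular: N = W cos 25.8° − T sin 24° = 1978 N.

T ≈ 1330 N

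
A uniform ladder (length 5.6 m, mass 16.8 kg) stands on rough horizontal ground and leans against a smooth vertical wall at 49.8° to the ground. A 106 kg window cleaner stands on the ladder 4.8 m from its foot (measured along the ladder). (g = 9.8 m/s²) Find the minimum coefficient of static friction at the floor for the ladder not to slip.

ΣF_y = 0: N_floor = 16.8×9.8 + 106×9.8 = 1203.4 N.
Torques about the foot: N_wall · 5.6 sin 49.8° = 16.8×9.8×2.8 cos 49.8° + 106×9.8×4.8 cos 49.8° → N_wall = 822.01 N.
ΣF_x = 0: f_floor = N_wall = 822.01 N.
μ_min = f_floor / N_floor = 822.01 / 1203.4 = 0.6831.

μ_min ≈ 0.683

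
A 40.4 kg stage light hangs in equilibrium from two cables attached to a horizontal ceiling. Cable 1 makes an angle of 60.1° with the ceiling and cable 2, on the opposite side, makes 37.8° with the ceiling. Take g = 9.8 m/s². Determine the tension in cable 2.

Weight W = 40.4 × 9.8 = 395.9 N acts straight down.
Horizontal: T_1 cos 60.1° = T_2 cos 37.8°  →  T_1 = 1.585 T_2.
Vertical: T_1 sin 60.1° + T_2 sin 37.8° = 395.9.
Substituting the horizontal relation into the vertical equation gives 1.987 T_2 = 395.9, so T_2 = 199.3 N.

T_2 ≈ 199 N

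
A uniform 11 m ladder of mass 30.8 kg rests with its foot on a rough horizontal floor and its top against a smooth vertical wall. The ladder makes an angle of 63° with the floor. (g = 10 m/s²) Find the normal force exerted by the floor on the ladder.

ΣF_y = 0: N_floor = 30.8×10 = 308 N.

N_floor ≈ 308 N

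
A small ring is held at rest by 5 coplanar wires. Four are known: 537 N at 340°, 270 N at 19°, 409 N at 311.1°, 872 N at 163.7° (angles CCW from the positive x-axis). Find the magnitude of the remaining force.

Sum the known components: ΣF_x = 191.8 N, ΣF_y = -159.2 N.
For equilibrium the remaining force must supply (−ΣF_x, −ΣF_y) = (-191.8, 159.2) N.
Magnitude = √((-191.8)² + (159.2)²) = 249.3 N; direction = atan2(159.2, -191.8) = 140.3°.

F ≈ 249 N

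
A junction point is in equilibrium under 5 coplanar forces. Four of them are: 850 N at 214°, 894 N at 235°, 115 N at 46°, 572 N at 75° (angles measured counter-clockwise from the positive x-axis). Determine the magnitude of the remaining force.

F ≈ 1140 N

Sum the known components: ΣF_x = -989.5 N, ΣF_y = -572.4 N.
For equilibrium the remaining force must supply (−ΣF_x, −ΣF_y) = (989.5, 572.4) N.
Magnitude = √((989.5)² + (572.4)²) = 1143 N; direction = atan2(572.4, 989.5) = 30.0°.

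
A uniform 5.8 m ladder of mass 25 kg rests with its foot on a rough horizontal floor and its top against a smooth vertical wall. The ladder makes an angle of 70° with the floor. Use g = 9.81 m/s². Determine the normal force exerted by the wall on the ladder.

N_wall ≈ 44.6 N

Torques about the foot: N_wall · 5.8 sin 70° = 25×9.81×2.9 cos 70° → N_wall = 44.632 N.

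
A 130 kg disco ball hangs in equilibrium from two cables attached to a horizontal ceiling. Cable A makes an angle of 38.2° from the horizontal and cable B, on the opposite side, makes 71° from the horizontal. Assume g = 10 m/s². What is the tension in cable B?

T_B ≈ 1080 N

Weight W = 130 × 10 = 1300 N acts straight down.
Horizontal: T_A cos 38.2° = T_B cos 71°  →  T_A = 0.4143 T_B.
Vertical: T_A sin 38.2° + T_B sin 71° = 1300.
Substituting the horizontal relation into the vertical equation gives 1.202 T_B = 1300, so T_B = 1082 N.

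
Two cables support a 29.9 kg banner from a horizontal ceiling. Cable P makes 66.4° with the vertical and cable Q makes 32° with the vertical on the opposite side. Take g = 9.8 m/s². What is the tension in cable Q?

Angles from the horizontal: cable P is 90° − 66.4° = 23.6°, cable Q is 90° − 32° = 58°.
Weight W = 29.9 × 9.8 = 293 N acts straight down.
Horizontal: T_P cos 23.6° = T_Q cos 58°  →  T_P = 0.5783 T_Q.
Vertical: T_P sin 23.6° + T_Q sin 58° = 293.
Substituting the horizontal relation into the vertical equation gives 1.08 T_Q = 293, so T_Q = 271.4 N.

T_Q ≈ 271 N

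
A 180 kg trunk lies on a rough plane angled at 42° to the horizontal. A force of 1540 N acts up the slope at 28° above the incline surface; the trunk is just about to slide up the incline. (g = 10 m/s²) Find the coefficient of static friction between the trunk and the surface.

On the verge of sliding up the incline, friction is at its maximum μN and acts down the slope.
Perpendicular to incline: N = W cos 42° − P sin 28° = 1338 − 723 = 614.7 N.
Along incline: P cos 28° − μN = W sin 42° → μ = −(W sin 42° − P cos 28°) / N = 0.2527.

μ ≈ 0.253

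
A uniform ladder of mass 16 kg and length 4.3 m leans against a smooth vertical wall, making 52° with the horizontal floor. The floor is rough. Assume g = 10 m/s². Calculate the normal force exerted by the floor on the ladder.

ΣF_y = 0: N_floor = 16×10 = 160 N.

N_floor ≈ 160 N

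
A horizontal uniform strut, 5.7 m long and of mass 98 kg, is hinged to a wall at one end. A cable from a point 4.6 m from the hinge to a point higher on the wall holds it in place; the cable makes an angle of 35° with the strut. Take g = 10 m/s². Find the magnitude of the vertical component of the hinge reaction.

|H_y| ≈ 373 N

Take torques about the hinge: T sin 35° · 4.6 = 98×10×2.85 = 2793 N·m.
So T = 2793 / (0.5736 × 4.6) = 1058.6 N.
ΣF_y = 0: H_y = (98×10) − T sin 35° = 980 − 607.17 = 372.83 N.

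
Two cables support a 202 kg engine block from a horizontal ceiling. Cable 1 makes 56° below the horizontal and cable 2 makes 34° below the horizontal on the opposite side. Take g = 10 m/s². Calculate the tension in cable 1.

T_1 ≈ 1670 N

Weight W = 202 × 10 = 2020 N acts straight down.
Horizontal: T_1 cos 56° = T_2 cos 34°  →  T_2 = 0.6745 T_1.
Vertical: T_1 sin 56° + T_2 sin 34° = 2020.
Substituting the horizontal relation into the vertical equation gives 1.206 T_1 = 2020, so T_1 = 1675 N.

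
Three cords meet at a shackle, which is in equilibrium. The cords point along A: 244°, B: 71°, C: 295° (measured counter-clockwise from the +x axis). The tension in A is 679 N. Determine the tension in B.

Resolve: ΣF_x = 679 cos 244° + T_B cos 71° + T_C cos 295° = 0.
        ΣF_y = 679 sin 244° + T_B sin 71° + T_C sin 295° = 0.
The known terms sum to (-297.7, -610.3) N, so 0.3256 T_B + 0.4226 T_C = 297.7 and 0.9455 T_B − 0.9063 T_C = 610.3.
Solving simultaneously: T_B = 759.6 N, T_C = 119.1 N.

T_B ≈ 760 N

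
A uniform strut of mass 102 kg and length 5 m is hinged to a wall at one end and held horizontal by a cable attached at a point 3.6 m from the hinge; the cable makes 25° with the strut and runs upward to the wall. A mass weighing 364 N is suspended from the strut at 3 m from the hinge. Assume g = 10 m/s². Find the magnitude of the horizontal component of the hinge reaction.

Take torques about the hinge: T sin 25° · 3.6 = 102×10×2.5 + 364×3 = 3642 N·m.
So T = 3642 / (0.4226 × 3.6) = 2393.8 N.
ΣF_x = 0: H_x = T cos 25° = 2169.5 N.

H_x ≈ 2170 N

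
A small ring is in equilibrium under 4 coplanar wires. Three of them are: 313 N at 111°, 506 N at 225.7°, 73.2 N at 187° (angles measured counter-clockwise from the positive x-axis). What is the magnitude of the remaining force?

F ≈ 544 N

Sum the known components: ΣF_x = -538.2 N, ΣF_y = -78.85 N.
For equilibrium the remaining force must supply (−ΣF_x, −ΣF_y) = (538.2, 78.85) N.
Magnitude = √((538.2)² + (78.85)²) = 544 N; direction = atan2(78.85, 538.2) = 8.3°.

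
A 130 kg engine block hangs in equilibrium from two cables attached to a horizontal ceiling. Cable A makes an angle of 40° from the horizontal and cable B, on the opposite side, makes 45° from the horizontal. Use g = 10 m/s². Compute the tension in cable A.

Weight W = 130 × 10 = 1300 N acts straight down.
Horizontal: T_A cos 40° = T_B cos 45°  →  T_B = 1.083 T_A.
Vertical: T_A sin 40° + T_B sin 45° = 1300.
Substituting the horizontal relation into the vertical equation gives 1.409 T_A = 1300, so T_A = 922.8 N.

T_A ≈ 923 N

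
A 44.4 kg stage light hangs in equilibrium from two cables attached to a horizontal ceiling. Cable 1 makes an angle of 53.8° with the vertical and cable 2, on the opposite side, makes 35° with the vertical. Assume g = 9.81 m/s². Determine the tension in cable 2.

Angles from the horizontal: cable 1 is 90° − 53.8° = 36.2°, cable 2 is 90° − 35° = 55°.
Weight W = 44.4 × 9.81 = 435.6 N acts straight down.
Horizontal: T_1 cos 36.2° = T_2 cos 55°  →  T_1 = 0.7108 T_2.
Vertical: T_1 sin 36.2° + T_2 sin 55° = 435.6.
Substituting the horizontal relation into the vertical equation gives 1.239 T_2 = 435.6, so T_2 = 351.6 N.

T_2 ≈ 352 N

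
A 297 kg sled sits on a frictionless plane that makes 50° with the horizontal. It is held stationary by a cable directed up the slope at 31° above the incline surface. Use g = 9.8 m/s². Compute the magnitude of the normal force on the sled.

N ≈ 531 N

Take axes along and perpendicular to the incline. Weight components: W sin 50° = 2230 N down-slope, W cos 50° = 1871 N into the surface.
Along incline: T cos 31° = W sin 50° → T = 2601 N.
Perpendicular: N = W cos 50° − T sin 31° = 531.2 N.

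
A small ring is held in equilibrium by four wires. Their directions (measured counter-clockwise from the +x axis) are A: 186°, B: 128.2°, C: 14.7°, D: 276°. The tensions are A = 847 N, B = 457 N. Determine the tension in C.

Resolve: ΣF_x = 847 cos 186° + 457 cos 128.2° + T_C cos 14.7° + T_D cos 276° = 0.
        ΣF_y = 847 sin 186° + 457 sin 128.2° + T_C sin 14.7° + T_D sin 276° = 0.
The known terms sum to (-1125, 270.6) N, so 0.9673 T_C + 0.1045 T_D = 1125 and 0.2538 T_C − 0.9945 T_D = -270.6.
Solving simultaneously: T_C = 1103 N, T_D = 553.6 N.

T_C ≈ 1100 N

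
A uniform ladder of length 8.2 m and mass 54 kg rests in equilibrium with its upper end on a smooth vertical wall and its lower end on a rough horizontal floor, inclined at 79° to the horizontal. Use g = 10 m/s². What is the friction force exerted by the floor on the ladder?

f ≈ 52.5 N

Torques about the foot: N_wall · 8.2 sin 79° = 54×10×4.1 cos 79° → N_wall = 52.483 N.
ΣF_x = 0: f_floor = N_wall = 52.483 N.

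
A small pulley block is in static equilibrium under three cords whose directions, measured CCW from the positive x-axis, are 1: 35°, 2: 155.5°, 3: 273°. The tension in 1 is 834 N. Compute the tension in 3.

Resolve: ΣF_x = 834 cos 35° + T_2 cos 155.5° + T_3 cos 273° = 0.
        ΣF_y = 834 sin 35° + T_2 sin 155.5° + T_3 sin 273° = 0.
The known terms sum to (683.2, 478.4) N, so -0.9100 T_2 + 0.0523 T_3 = -683.2 and 0.4147 T_2 − 0.9986 T_3 = -478.4.
Solving simultaneously: T_2 = 797.4 N, T_3 = 810.1 N.

T_3 ≈ 810 N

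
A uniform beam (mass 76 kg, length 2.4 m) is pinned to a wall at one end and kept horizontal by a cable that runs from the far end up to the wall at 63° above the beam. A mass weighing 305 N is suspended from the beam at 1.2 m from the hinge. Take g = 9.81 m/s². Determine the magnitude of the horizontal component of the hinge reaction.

Take torques about the hinge: T sin 63° · 2.4 = 76×9.81×1.2 + 305×1.2 = 1260.7 N·m.
So T = 1260.7 / (0.8910 × 2.4) = 589.54 N.
ΣF_x = 0: H_x = T cos 63° = 267.64 N.

H_x ≈ 268 N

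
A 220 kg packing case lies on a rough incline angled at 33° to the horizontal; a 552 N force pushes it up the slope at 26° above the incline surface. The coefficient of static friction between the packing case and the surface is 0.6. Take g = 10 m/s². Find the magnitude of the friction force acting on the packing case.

Axes along / perpendicular to the incline. W sin 33° = 1198 N down-slope; W cos 33° = 1845 N into the surface.
Perpendicular: N = W cos 33° − P sin 26° = 1845 − 242 = 1603 N.
Along incline: P cos 26° + f = W sin 33° (friction acts up-slope) → f = 1198 − 496.1 = 702.1 N.
|f| = 702.1 N ≤ μN = 961.9 N, so the packing case is indeed static.

f ≈ 702 N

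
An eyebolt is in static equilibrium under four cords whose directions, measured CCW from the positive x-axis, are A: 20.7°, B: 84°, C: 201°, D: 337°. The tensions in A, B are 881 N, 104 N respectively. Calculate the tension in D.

Resolve: ΣF_x = 881 cos 20.7° + 104 cos 84° + T_C cos 201° + T_D cos 337° = 0.
        ΣF_y = 881 sin 20.7° + 104 sin 84° + T_C sin 201° + T_D sin 337° = 0.
The known terms sum to (835, 414.8) N, so -0.9336 T_C + 0.9205 T_D = -835 and -0.3584 T_C − 0.3907 T_D = -414.8.
Solving simultaneously: T_C = 1019 N, T_D = 126.8 N.

T_D ≈ 127 N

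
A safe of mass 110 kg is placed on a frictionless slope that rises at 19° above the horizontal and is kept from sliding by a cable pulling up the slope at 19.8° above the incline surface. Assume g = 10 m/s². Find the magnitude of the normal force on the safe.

N ≈ 911 N

Take axes along and perpendicular to the incline. Weight components: W sin 19° = 358.1 N down-slope, W cos 19° = 1040 N into the surface.
Along incline: T cos 19.8° = W sin 19° → T = 380.6 N.
Perpendicular: N = W cos 19° − T sin 19.8° = 911.1 N.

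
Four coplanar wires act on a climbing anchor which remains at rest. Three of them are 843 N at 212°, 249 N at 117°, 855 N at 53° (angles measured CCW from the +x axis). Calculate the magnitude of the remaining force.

Sum the known components: ΣF_x = -313.4 N, ΣF_y = 458 N.
For equilibrium the remaining force must supply (−ΣF_x, −ΣF_y) = (313.4, -458) N.
Magnitude = √((313.4)² + (-458)²) = 554.9 N; direction = atan2(-458, 313.4) = 304.4°.

F ≈ 555 N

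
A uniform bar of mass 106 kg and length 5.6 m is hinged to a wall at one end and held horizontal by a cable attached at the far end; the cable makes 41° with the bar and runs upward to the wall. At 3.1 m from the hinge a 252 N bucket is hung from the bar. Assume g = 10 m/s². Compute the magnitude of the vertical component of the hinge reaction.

|H_y| ≈ 642 N

Take torques about the hinge: T sin 41° · 5.6 = 106×10×2.8 + 252×3.1 = 3749.2 N·m.
So T = 3749.2 / (0.6561 × 5.6) = 1020.5 N.
ΣF_y = 0: H_y = (106×10 + 252) − T sin 41° = 1312 − 669.5 = 642.5 N.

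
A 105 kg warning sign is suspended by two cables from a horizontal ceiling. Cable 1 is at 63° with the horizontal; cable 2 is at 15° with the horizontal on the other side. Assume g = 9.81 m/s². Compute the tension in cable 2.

T_2 ≈ 478 N

Weight W = 105 × 9.81 = 1030 N acts straight down.
Horizontal: T_1 cos 63° = T_2 cos 15°  →  T_1 = 2.128 T_2.
Vertical: T_1 sin 63° + T_2 sin 15° = 1030.
Substituting the horizontal relation into the vertical equation gives 2.155 T_2 = 1030, so T_2 = 478.1 N.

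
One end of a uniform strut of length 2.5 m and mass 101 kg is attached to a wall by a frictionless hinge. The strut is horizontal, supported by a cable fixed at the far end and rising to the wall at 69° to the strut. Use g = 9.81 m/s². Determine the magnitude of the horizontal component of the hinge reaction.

H_x ≈ 190 N

Take torques about the hinge: T sin 69° · 2.5 = 101×9.81×1.25 = 1238.5 N·m.
So T = 1238.5 / (0.9336 × 2.5) = 530.65 N.
ΣF_x = 0: H_x = T cos 69° = 190.17 N.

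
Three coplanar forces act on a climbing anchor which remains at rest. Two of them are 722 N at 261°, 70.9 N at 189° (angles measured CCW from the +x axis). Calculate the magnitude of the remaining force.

F ≈ 747 N

Sum the known components: ΣF_x = -183 N, ΣF_y = -724.2 N.
For equilibrium the remaining force must supply (−ΣF_x, −ΣF_y) = (183, 724.2) N.
Magnitude = √((183)² + (724.2)²) = 747 N; direction = atan2(724.2, 183) = 75.8°.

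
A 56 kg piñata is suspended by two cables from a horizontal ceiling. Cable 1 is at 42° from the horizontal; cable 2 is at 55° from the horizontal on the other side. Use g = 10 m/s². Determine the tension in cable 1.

T_1 ≈ 324 N

Weight W = 56 × 10 = 560 N acts straight down.
Horizontal: T_1 cos 42° = T_2 cos 55°  →  T_2 = 1.296 T_1.
Vertical: T_1 sin 42° + T_2 sin 55° = 560.
Substituting the horizontal relation into the vertical equation gives 1.73 T_1 = 560, so T_1 = 323.6 N.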